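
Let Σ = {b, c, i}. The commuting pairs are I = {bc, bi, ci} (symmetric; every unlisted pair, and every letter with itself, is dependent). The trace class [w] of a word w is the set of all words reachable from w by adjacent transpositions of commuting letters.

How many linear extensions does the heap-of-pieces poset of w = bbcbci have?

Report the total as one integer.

#0=b has no predecessor
#1=b depends on [0:b]
#2=c has no predecessor
#3=b depends on [1:b]
#4=c depends on [2:c]
#5=i has no predecessor
sources: [0:b, 2:c, 5:i]
N(rest) = Σ N(rest − s) over sources s of rest; N(one piece) = 1:
  size 1 → [3]=1  [4]=1  [5]=1
  size 2 → [1,3]=1  [2,4]=1  [3,4]=2  [3,5]=2  [4,5]=2
  size 3 → [0,1,3]=1  [1,3,4]=3  [1,3,5]=3  [2,3,4]=3  [2,4,5]=3  [3,4,5]=6
  size 4 → [0,1,3,4]=4  [0,1,3,5]=4  [1,2,3,4]=6  [1,3,4,5]=12  [2,3,4,5]=12
  first=0(b) contributes 30
  first=2(c) contributes 20
  first=5(i) contributes 10
|[w]| = 60

60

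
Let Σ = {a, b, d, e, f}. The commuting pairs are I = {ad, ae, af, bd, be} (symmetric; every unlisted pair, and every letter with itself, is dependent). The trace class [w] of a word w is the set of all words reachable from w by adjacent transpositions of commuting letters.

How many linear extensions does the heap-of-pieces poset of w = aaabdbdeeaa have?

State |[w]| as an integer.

0(a) covers ∅
1(a) covers 0:a
2(a) covers 1:a
3(b) covers 2:a
4(d) covers ∅
5(b) covers 3:b
6(d) covers 4:d
7(e) covers 6:d
8(e) covers 7:e
9(a) covers 5:b
10(a) covers 9:a
floor of heap: 0:a, 4:d
completions by unplaced set U, small U first (add the entries for U minus each lowest piece of U):
  |U|=1: {8}:1  {10}:1
  |U|=2: {7,8}:1  {8,10}:2  {9,10}:1
  |U|=3: {5,9,10}:1  {6,7,8}:1  {7,8,10}:3  {8,9,10}:3
  |U|=4: {3,5,9,10}:1  {4,6,7,8}:1  {5,8,9,10}:4  {6,7,8,10}:4  {7,8,9,10}:6
  |U|=5: {2,3,5,9,10}:1  {3,5,8,9,10}:5  {4,6,7,8,10}:5  {5,7,8,9,10}:10  {6,7,8,9,10}:10
  |U|=6: {1,2,3,5,9,10}:1  {2,3,5,8,9,10}:6  {3,5,7,8,9,10}:15  {4,6,7,8,9,10}:15  {5,6,7,8,9,10}:20
  |U|=7: {0,1,2,3,5,9,10}:1  {1,2,3,5,8,9,10}:7  {2,3,5,7,8,9,10}:21  {3,5,6,7,8,9,10}:35  {4,5,6,7,8,9,10}:35
  |U|=8: {0,1,2,3,5,8,9,10}:8  {1,2,3,5,7,8,9,10}:28  {2,3,5,6,7,8,9,10}:56  {3,4,5,6,7,8,9,10}:70
  |U|=9: {0,1,2,3,5,7,8,9,10}:36  {1,2,3,5,6,7,8,9,10}:84  {2,3,4,5,6,7,8,9,10}:126
  start at 0(a): 210
  start at 4(d): 120
sum over floor = 330

330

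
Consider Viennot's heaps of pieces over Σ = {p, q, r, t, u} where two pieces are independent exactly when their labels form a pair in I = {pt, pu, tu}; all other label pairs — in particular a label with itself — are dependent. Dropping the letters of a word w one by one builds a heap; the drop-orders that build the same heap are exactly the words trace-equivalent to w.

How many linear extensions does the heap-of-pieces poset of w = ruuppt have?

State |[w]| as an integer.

30

0(r) covers ∅
1(u) covers 0:r
2(u) covers 1:u
3(p) covers 0:r
4(p) covers 3:p
5(t) covers 0:r
floor of heap: 0:r
completions by unplaced set U, small U first (add the entries for U minus each lowest piece of U):
  |U|=1: {2}:1  {4}:1  {5}:1
  |U|=2: {1,2}:1  {2,4}:2  {2,5}:2  {3,4}:1  {4,5}:2
  |U|=3: {1,2,4}:3  {1,2,5}:3  {2,3,4}:3  {2,4,5}:6  {3,4,5}:3
  |U|=4: {1,2,3,4}:6  {1,2,4,5}:12  {2,3,4,5}:12
  start at 0(r): 30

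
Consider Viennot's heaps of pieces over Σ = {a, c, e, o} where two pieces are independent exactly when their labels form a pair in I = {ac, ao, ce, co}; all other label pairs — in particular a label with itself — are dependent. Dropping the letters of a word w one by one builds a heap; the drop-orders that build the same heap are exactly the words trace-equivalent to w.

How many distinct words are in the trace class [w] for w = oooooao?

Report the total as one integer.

piece 0:o — minimal
piece 1:o rests on {0:o}
piece 2:o rests on {1:o}
piece 3:o rests on {2:o}
piece 4:o rests on {3:o}
piece 5:a — minimal
piece 6:o rests on {4:o}
minimal pieces: {0:o, 5:a}
ways to finish when only these pieces remain (= sum over removing one remaining piece with nothing left below it):
  1 left: {5}→1  {6}→1
  2 left: {4,6}→1  {5,6}→2
  3 left: {3,4,6}→1  {4,5,6}→3
  4 left: {2,3,4,6}→1  {3,4,5,6}→4
  5 left: {1,2,3,4,6}→1  {2,3,4,5,6}→5
  placing 0:o first → 6 extensions
  placing 5:a first → 1 extensions
total linear extensions = 7

7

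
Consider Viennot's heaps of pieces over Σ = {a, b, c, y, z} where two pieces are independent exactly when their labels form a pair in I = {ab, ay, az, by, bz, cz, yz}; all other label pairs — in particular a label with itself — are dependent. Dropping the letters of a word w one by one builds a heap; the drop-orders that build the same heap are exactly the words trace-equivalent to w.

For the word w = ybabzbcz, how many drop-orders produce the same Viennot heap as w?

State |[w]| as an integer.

560

#0=y has no predecessor
#1=b has no predecessor
#2=a has no predecessor
#3=b depends on [1:b]
#4=z has no predecessor
#5=b depends on [3:b]
#6=c depends on [0:y, 2:a, 5:b]
#7=z depends on [4:z]
sources: [0:y, 1:b, 2:a, 4:z]
N(rest) = Σ N(rest − s) over sources s of rest; N(one piece) = 1:
  size 1 → [6]=1  [7]=1
  size 2 → [0,6]=1  [2,6]=1  [4,7]=1  [5,6]=1  [6,7]=2
  size 3 → [0,2,6]=2  [0,5,6]=2  [0,6,7]=3  [2,5,6]=2  [2,6,7]=3  [3,5,6]=1  [4,6,7]=3  [5,6,7]=3
  size 4 → [0,2,5,6]=6  [0,2,6,7]=8  [0,3,5,6]=3  [0,4,6,7]=6  [0,5,6,7]=8  [1,3,5,6]=1  [2,3,5,6]=3  [2,4,6,7]=6  [2,5,6,7]=8  [3,5,6,7]=4  [4,5,6,7]=6
  size 5 → [0,1,3,5,6]=4  [0,2,3,5,6]=12  [0,2,4,6,7]=20  [0,2,5,6,7]=30  [0,3,5,6,7]=15  [0,4,5,6,7]=20  [1,2,3,5,6]=4  [1,3,5,6,7]=5  [2,3,5,6,7]=15  [2,4,5,6,7]=20  [3,4,5,6,7]=10
  size 6 → [0,1,2,3,5,6]=20  [0,1,3,5,6,7]=24  [0,2,3,5,6,7]=72  [0,2,4,5,6,7]=90  [0,3,4,5,6,7]=45  [1,2,3,5,6,7]=24  [1,3,4,5,6,7]=15  [2,3,4,5,6,7]=45
  first=0(y) contributes 84
  first=1(b) contributes 252
  first=2(a) contributes 84
  first=4(z) contributes 140
|[w]| = 560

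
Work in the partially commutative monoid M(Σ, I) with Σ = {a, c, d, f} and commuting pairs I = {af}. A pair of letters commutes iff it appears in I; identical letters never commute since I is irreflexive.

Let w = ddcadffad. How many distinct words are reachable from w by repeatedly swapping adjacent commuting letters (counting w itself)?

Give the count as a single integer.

drop 0:d onto floor
drop 1:d onto {0:d}
drop 2:c onto {1:d}
drop 3:a onto {2:c}
drop 4:d onto {3:a}
drop 5:f onto {4:d}
drop 6:f onto {5:f}
drop 7:a onto {4:d}
drop 8:d onto {6:f, 7:a}
ground layer = {0:d}
drop-orders for the pieces not yet dropped (sum over which currently-grounded one goes next):
  1 to go: {8} 1
  2 to go: {6,8} 1  {7,8} 1
  3 to go: {5,6,8} 1  {6,7,8} 2
  4 to go: {5,6,7,8} 3
  5 to go: {4,5,6,7,8} 3
  6 to go: {3,4,5,6,7,8} 3
  7 to go: {2,3,4,5,6,7,8} 3
  if 0:d drops first: 3 orders

3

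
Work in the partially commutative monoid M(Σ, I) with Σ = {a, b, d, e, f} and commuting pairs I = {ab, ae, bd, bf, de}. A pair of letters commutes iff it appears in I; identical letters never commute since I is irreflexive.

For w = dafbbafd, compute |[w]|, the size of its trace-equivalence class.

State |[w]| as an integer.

28

piece 0:d — minimal
piece 1:a rests on {0:d}
piece 2:f rests on {1:a}
piece 3:b — minimal
piece 4:b rests on {3:b}
piece 5:a rests on {2:f}
piece 6:f rests on {5:a}
piece 7:d rests on {6:f}
minimal pieces: {0:d, 3:b}
ways to finish when only these pieces remain (= sum over removing one remaining piece with nothing left below it):
  1 left: {4}→1  {7}→1
  2 left: {3,4}→1  {4,7}→2  {6,7}→1
  3 left: {3,4,7}→3  {4,6,7}→3  {5,6,7}→1
  4 left: {2,5,6,7}→1  {3,4,6,7}→6  {4,5,6,7}→4
  5 left: {1,2,5,6,7}→1  {2,4,5,6,7}→5  {3,4,5,6,7}→10
  6 left: {0,1,2,5,6,7}→1  {1,2,4,5,6,7}→6  {2,3,4,5,6,7}→15
  placing 0:d first → 21 extensions
  placing 3:b first → 7 extensions
total linear extensions = 28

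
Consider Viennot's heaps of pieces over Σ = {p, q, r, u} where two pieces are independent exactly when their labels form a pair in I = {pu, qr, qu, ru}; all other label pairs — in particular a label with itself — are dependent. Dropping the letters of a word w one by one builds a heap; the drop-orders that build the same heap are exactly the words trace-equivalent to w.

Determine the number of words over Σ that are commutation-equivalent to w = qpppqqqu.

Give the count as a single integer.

#0=q has no predecessor
#1=p depends on [0:q]
#2=p depends on [1:p]
#3=p depends on [2:p]
#4=q depends on [3:p]
#5=q depends on [4:q]
#6=q depends on [5:q]
#7=u has no predecessor
sources: [0:q, 7:u]
N(rest) = Σ N(rest − s) over sources s of rest; N(one piece) = 1:
  size 1 → [6]=1  [7]=1
  size 2 → [5,6]=1  [6,7]=2
  size 3 → [4,5,6]=1  [5,6,7]=3
  size 4 → [3,4,5,6]=1  [4,5,6,7]=4
  size 5 → [2,3,4,5,6]=1  [3,4,5,6,7]=5
  size 6 → [1,2,3,4,5,6]=1  [2,3,4,5,6,7]=6
  first=0(q) contributes 7
  first=7(u) contributes 1
|[w]| = 8

8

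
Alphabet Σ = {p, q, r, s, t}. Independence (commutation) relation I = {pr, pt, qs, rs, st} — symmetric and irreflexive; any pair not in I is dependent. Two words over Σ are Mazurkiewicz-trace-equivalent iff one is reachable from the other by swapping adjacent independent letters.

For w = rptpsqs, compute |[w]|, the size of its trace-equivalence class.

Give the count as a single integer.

31

drop 0:r onto floor
drop 1:p onto floor
drop 2:t onto {0:r}
drop 3:p onto {1:p}
drop 4:s onto {3:p}
drop 5:q onto {2:t, 3:p}
drop 6:s onto {4:s}
ground layer = {0:r, 1:p}
drop-orders for the pieces not yet dropped (sum over which currently-grounded one goes next):
  1 to go: {5} 1  {6} 1
  2 to go: {2,5} 1  {4,6} 1  {5,6} 2
  3 to go: {0,2,5} 1  {2,5,6} 3  {4,5,6} 3
  4 to go: {0,2,5,6} 4  {2,4,5,6} 6  {3,4,5,6} 3
  5 to go: {0,2,4,5,6} 10  {1,3,4,5,6} 3  {2,3,4,5,6} 9
  if 0:r drops first: 12 orders
  if 1:p drops first: 19 orders
heap linearizations: 31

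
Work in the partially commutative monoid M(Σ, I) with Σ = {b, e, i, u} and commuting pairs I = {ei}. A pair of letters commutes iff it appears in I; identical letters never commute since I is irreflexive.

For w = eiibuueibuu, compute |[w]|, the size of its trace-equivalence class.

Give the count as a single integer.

#0=e has no predecessor
#1=i has no predecessor
#2=i depends on [1:i]
#3=b depends on [0:e, 2:i]
#4=u depends on [3:b]
#5=u depends on [4:u]
#6=e depends on [5:u]
#7=i depends on [5:u]
#8=b depends on [6:e, 7:i]
#9=u depends on [8:b]
#10=u depends on [9:u]
sources: [0:e, 1:i]
N(rest) = Σ N(rest − s) over sources s of rest; N(one piece) = 1:
  size 1 → [10]=1
  size 2 → [9,10]=1
  size 3 → [8,9,10]=1
  size 4 → [6,8,9,10]=1  [7,8,9,10]=1
  size 5 → [6,7,8,9,10]=2
  size 6 → [5,6,7,8,9,10]=2
  size 7 → [4,5,6,7,8,9,10]=2
  size 8 → [3,4,5,6,7,8,9,10]=2
  size 9 → [0,3,4,5,6,7,8,9,10]=2  [2,3,4,5,6,7,8,9,10]=2
  first=0(e) contributes 2
  first=1(i) contributes 4
|[w]| = 6

6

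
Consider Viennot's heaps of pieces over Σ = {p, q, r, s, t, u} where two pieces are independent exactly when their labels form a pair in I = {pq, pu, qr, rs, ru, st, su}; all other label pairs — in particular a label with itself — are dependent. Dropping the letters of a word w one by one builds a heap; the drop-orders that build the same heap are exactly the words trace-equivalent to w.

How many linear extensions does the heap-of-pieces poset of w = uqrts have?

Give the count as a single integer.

7

drop 0:u onto floor
drop 1:q onto {0:u}
drop 2:r onto floor
drop 3:t onto {1:q, 2:r}
drop 4:s onto {1:q}
ground layer = {0:u, 2:r}
drop-orders for the pieces not yet dropped (sum over which currently-grounded one goes next):
  1 to go: {3} 1  {4} 1
  2 to go: {2,3} 1  {3,4} 2
  3 to go: {1,3,4} 2  {2,3,4} 3
  if 0:u drops first: 5 orders
  if 2:r drops first: 2 orders
heap linearizations: 7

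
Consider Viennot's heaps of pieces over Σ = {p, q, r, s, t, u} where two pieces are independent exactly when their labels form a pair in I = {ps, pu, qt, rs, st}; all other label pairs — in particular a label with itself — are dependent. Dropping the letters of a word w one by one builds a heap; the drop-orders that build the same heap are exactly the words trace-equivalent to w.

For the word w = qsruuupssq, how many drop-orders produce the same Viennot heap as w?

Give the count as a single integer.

13

drop 0:q onto floor
drop 1:s onto {0:q}
drop 2:r onto {0:q}
drop 3:u onto {1:s, 2:r}
drop 4:u onto {3:u}
drop 5:u onto {4:u}
drop 6:p onto {2:r}
drop 7:s onto {5:u}
drop 8:s onto {7:s}
drop 9:q onto {6:p, 8:s}
ground layer = {0:q}
drop-orders for the pieces not yet dropped (sum over which currently-grounded one goes next):
  1 to go: {9} 1
  2 to go: {6,9} 1  {8,9} 1
  3 to go: {6,8,9} 2  {7,8,9} 1
  4 to go: {5,7,8,9} 1  {6,7,8,9} 3
  5 to go: {4,5,7,8,9} 1  {5,6,7,8,9} 4
  6 to go: {3,4,5,7,8,9} 1  {4,5,6,7,8,9} 5
  7 to go: {1,3,4,5,7,8,9} 1  {3,4,5,6,7,8,9} 6
  8 to go: {1,3,4,5,6,7,8,9} 7  {2,3,4,5,6,7,8,9} 6
  if 0:q drops first: 13 orders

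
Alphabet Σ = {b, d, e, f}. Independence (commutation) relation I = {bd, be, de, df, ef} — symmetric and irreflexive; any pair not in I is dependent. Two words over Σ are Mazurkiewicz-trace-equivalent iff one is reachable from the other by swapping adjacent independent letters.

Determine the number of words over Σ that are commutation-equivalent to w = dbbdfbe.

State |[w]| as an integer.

#0=d has no predecessor
#1=b has no predecessor
#2=b depends on [1:b]
#3=d depends on [0:d]
#4=f depends on [2:b]
#5=b depends on [4:f]
#6=e has no predecessor
sources: [0:d, 1:b, 6:e]
N(rest) = Σ N(rest − s) over sources s of rest; N(one piece) = 1:
  size 1 → [3]=1  [5]=1  [6]=1
  size 2 → [0,3]=1  [3,5]=2  [3,6]=2  [4,5]=1  [5,6]=2
  size 3 → [0,3,5]=3  [0,3,6]=3  [2,4,5]=1  [3,4,5]=3  [3,5,6]=6  [4,5,6]=3
  size 4 → [0,3,4,5]=6  [0,3,5,6]=12  [1,2,4,5]=1  [2,3,4,5]=4  [2,4,5,6]=4  [3,4,5,6]=12
  size 5 → [0,2,3,4,5]=10  [0,3,4,5,6]=30  [1,2,3,4,5]=5  [1,2,4,5,6]=5  [2,3,4,5,6]=20
  first=0(d) contributes 30
  first=1(b) contributes 60
  first=6(e) contributes 15
|[w]| = 105

105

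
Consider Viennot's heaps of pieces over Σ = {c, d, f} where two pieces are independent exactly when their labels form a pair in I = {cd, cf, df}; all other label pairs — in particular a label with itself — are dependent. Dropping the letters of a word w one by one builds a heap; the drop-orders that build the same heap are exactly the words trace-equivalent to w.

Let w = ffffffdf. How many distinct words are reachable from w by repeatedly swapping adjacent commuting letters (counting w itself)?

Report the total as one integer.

8

0(f) covers ∅
1(f) covers 0:f
2(f) covers 1:f
3(f) covers 2:f
4(f) covers 3:f
5(f) covers 4:f
6(d) covers ∅
7(f) covers 5:f
floor of heap: 0:f, 6:d
completions by unplaced set U, small U first (add the entries for U minus each lowest piece of U):
  |U|=1: {6}:1  {7}:1
  |U|=2: {5,7}:1  {6,7}:2
  |U|=3: {4,5,7}:1  {5,6,7}:3
  |U|=4: {3,4,5,7}:1  {4,5,6,7}:4
  |U|=5: {2,3,4,5,7}:1  {3,4,5,6,7}:5
  |U|=6: {1,2,3,4,5,7}:1  {2,3,4,5,6,7}:6
  start at 0(f): 7
  start at 6(d): 1
sum over floor = 8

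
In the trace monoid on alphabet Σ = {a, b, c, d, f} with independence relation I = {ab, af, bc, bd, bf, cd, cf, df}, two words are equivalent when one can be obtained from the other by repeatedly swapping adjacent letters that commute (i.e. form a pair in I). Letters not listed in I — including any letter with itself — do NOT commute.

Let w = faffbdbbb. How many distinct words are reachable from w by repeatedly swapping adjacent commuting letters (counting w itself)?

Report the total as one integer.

piece 0:f — minimal
piece 1:a — minimal
piece 2:f rests on {0:f}
piece 3:f rests on {2:f}
piece 4:b — minimal
piece 5:d rests on {1:a}
piece 6:b rests on {4:b}
piece 7:b rests on {6:b}
piece 8:b rests on {7:b}
minimal pieces: {0:f, 1:a, 4:b}
ways to finish when only these pieces remain (= sum over removing one remaining piece with nothing left below it):
  1 left: {3}→1  {5}→1  {8}→1
  2 left: {1,5}→1  {2,3}→1  {3,5}→2  {3,8}→2  {5,8}→2  {7,8}→1
  3 left: {0,2,3}→1  {1,3,5}→3  {1,5,8}→3  {2,3,5}→3  {2,3,8}→3  {3,5,8}→6  {3,7,8}→3  {5,7,8}→3  {6,7,8}→1
  4 left: {0,2,3,5}→4  {0,2,3,8}→4  {1,2,3,5}→6  {1,3,5,8}→12  {1,5,7,8}→6  {2,3,5,8}→12  {2,3,7,8}→6  {3,5,7,8}→12  {3,6,7,8}→4  {4,6,7,8}→1  {5,6,7,8}→4
  5 left: {0,1,2,3,5}→10  {0,2,3,5,8}→20  {0,2,3,7,8}→10  {1,2,3,5,8}→30  {1,3,5,7,8}→30  {1,5,6,7,8}→10  {2,3,5,7,8}→30  {2,3,6,7,8}→10  {3,4,6,7,8}→5  {3,5,6,7,8}→20  {4,5,6,7,8}→5
  6 left: {0,1,2,3,5,8}→60  {0,2,3,5,7,8}→60  {0,2,3,6,7,8}→20  {1,2,3,5,7,8}→90  {1,3,5,6,7,8}→60  {1,4,5,6,7,8}→15  {2,3,4,6,7,8}→15  {2,3,5,6,7,8}→60  {3,4,5,6,7,8}→30
  7 left: {0,1,2,3,5,7,8}→210  {0,2,3,4,6,7,8}→35  {0,2,3,5,6,7,8}→140  {1,2,3,5,6,7,8}→210  {1,3,4,5,6,7,8}→105  {2,3,4,5,6,7,8}→105
  placing 0:f first → 420 extensions
  placing 1:a first → 280 extensions
  placing 4:b first → 560 extensions
total linear extensions = 1260

1260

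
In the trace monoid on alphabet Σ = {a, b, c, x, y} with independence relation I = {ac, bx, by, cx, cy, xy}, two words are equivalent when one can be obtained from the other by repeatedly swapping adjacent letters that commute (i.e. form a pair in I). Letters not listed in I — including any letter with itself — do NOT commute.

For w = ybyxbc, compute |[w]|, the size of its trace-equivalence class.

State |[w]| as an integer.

60

#0=y has no predecessor
#1=b has no predecessor
#2=y depends on [0:y]
#3=x has no predecessor
#4=b depends on [1:b]
#5=c depends on [4:b]
sources: [0:y, 1:b, 3:x]
N(rest) = Σ N(rest − s) over sources s of rest; N(one piece) = 1:
  size 1 → [2]=1  [3]=1  [5]=1
  size 2 → [0,2]=1  [2,3]=2  [2,5]=2  [3,5]=2  [4,5]=1
  size 3 → [0,2,3]=3  [0,2,5]=3  [1,4,5]=1  [2,3,5]=6  [2,4,5]=3  [3,4,5]=3
  size 4 → [0,2,3,5]=12  [0,2,4,5]=6  [1,2,4,5]=4  [1,3,4,5]=4  [2,3,4,5]=12
  first=0(y) contributes 20
  first=1(b) contributes 30
  first=3(x) contributes 10
|[w]| = 60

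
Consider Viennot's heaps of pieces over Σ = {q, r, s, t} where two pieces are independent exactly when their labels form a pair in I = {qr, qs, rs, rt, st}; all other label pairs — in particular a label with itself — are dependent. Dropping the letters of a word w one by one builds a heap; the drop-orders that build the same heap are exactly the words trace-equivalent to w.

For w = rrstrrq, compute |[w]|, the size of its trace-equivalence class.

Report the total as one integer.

drop 0:r onto floor
drop 1:r onto {0:r}
drop 2:s onto floor
drop 3:t onto floor
drop 4:r onto {1:r}
drop 5:r onto {4:r}
drop 6:q onto {3:t}
ground layer = {0:r, 2:s, 3:t}
drop-orders for the pieces not yet dropped (sum over which currently-grounded one goes next):
  1 to go: {2} 1  {5} 1  {6} 1
  2 to go: {2,5} 2  {2,6} 2  {3,6} 1  {4,5} 1  {5,6} 2
  3 to go: {1,4,5} 1  {2,3,6} 3  {2,4,5} 3  {2,5,6} 6  {3,5,6} 3  {4,5,6} 3
  4 to go: {0,1,4,5} 1  {1,2,4,5} 4  {1,4,5,6} 4  {2,3,5,6} 12  {2,4,5,6} 12  {3,4,5,6} 6
  5 to go: {0,1,2,4,5} 5  {0,1,4,5,6} 5  {1,2,4,5,6} 20  {1,3,4,5,6} 10  {2,3,4,5,6} 30
  if 0:r drops first: 60 orders
  if 2:s drops first: 15 orders
  if 3:t drops first: 30 orders
heap linearizations: 105

105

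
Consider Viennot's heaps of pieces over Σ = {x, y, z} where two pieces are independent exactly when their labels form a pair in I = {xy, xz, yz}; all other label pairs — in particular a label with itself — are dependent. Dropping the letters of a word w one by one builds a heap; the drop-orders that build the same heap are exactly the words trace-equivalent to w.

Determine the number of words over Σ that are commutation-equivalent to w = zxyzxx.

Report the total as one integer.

60

piece 0:z — minimal
piece 1:x — minimal
piece 2:y — minimal
piece 3:z rests on {0:z}
piece 4:x rests on {1:x}
piece 5:x rests on {4:x}
minimal pieces: {0:z, 1:x, 2:y}
ways to finish when only these pieces remain (= sum over removing one remaining piece with nothing left below it):
  1 left: {2}→1  {3}→1  {5}→1
  2 left: {0,3}→1  {2,3}→2  {2,5}→2  {3,5}→2  {4,5}→1
  3 left: {0,2,3}→3  {0,3,5}→3  {1,4,5}→1  {2,3,5}→6  {2,4,5}→3  {3,4,5}→3
  4 left: {0,2,3,5}→12  {0,3,4,5}→6  {1,2,4,5}→4  {1,3,4,5}→4  {2,3,4,5}→12
  placing 0:z first → 20 extensions
  placing 1:x first → 30 extensions
  placing 2:y first → 10 extensions
total linear extensions = 60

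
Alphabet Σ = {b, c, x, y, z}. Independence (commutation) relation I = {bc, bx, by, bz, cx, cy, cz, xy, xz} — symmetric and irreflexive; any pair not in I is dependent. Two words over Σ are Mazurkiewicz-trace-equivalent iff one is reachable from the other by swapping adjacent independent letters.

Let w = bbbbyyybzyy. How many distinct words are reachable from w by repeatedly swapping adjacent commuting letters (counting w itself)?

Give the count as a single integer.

462

drop 0:b onto floor
drop 1:b onto {0:b}
drop 2:b onto {1:b}
drop 3:b onto {2:b}
drop 4:y onto floor
drop 5:y onto {4:y}
drop 6:y onto {5:y}
drop 7:b onto {3:b}
drop 8:z onto {6:y}
drop 9:y onto {8:z}
drop 10:y onto {9:y}
ground layer = {0:b, 4:y}
drop-orders for the pieces not yet dropped (sum over which currently-grounded one goes next):
  1 to go: {7} 1  {10} 1
  2 to go: {3,7} 1  {7,10} 2  {9,10} 1
  3 to go: {2,3,7} 1  {3,7,10} 3  {7,9,10} 3  {8,9,10} 1
  4 to go: {1,2,3,7} 1  {2,3,7,10} 4  {3,7,9,10} 6  {6,8,9,10} 1  {7,8,9,10} 4
  5 to go: {0,1,2,3,7} 1  {1,2,3,7,10} 5  {2,3,7,9,10} 10  {3,7,8,9,10} 10  {5,6,8,9,10} 1  {6,7,8,9,10} 5
  6 to go: {0,1,2,3,7,10} 6  {1,2,3,7,9,10} 15  {2,3,7,8,9,10} 20  {3,6,7,8,9,10} 15  {4,5,6,8,9,10} 1  {5,6,7,8,9,10} 6
  7 to go: {0,1,2,3,7,9,10} 21  {1,2,3,7,8,9,10} 35  {2,3,6,7,8,9,10} 35  {3,5,6,7,8,9,10} 21  {4,5,6,7,8,9,10} 7
  8 to go: {0,1,2,3,7,8,9,10} 56  {1,2,3,6,7,8,9,10} 70  {2,3,5,6,7,8,9,10} 56  {3,4,5,6,7,8,9,10} 28
  9 to go: {0,1,2,3,6,7,8,9,10} 126  {1,2,3,5,6,7,8,9,10} 126  {2,3,4,5,6,7,8,9,10} 84
  if 0:b drops first: 210 orders
  if 4:y drops first: 252 orders
heap linearizations: 462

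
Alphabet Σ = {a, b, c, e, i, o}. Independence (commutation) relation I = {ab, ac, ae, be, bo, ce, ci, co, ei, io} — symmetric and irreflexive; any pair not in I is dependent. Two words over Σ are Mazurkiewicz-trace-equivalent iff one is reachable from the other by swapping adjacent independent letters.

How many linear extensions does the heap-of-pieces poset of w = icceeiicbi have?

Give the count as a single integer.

900

#0=i has no predecessor
#1=c has no predecessor
#2=c depends on [1:c]
#3=e has no predecessor
#4=e depends on [3:e]
#5=i depends on [0:i]
#6=i depends on [5:i]
#7=c depends on [2:c]
#8=b depends on [6:i, 7:c]
#9=i depends on [8:b]
sources: [0:i, 1:c, 3:e]
N(rest) = Σ N(rest − s) over sources s of rest; N(one piece) = 1:
  size 1 → [4]=1  [9]=1
  size 2 → [3,4]=1  [4,9]=2  [8,9]=1
  size 3 → [3,4,9]=3  [4,8,9]=3  [6,8,9]=1  [7,8,9]=1
  size 4 → [2,7,8,9]=1  [3,4,8,9]=6  [4,6,8,9]=4  [4,7,8,9]=4  [5,6,8,9]=1  [6,7,8,9]=2
  size 5 → [0,5,6,8,9]=1  [1,2,7,8,9]=1  [2,4,7,8,9]=5  [2,6,7,8,9]=3  [3,4,6,8,9]=10  [3,4,7,8,9]=10  [4,5,6,8,9]=5  [4,6,7,8,9]=10  [5,6,7,8,9]=3
  size 6 → [0,4,5,6,8,9]=6  [0,5,6,7,8,9]=4  [1,2,4,7,8,9]=6  [1,2,6,7,8,9]=4  [2,3,4,7,8,9]=15  [2,4,6,7,8,9]=18  [2,5,6,7,8,9]=6  [3,4,5,6,8,9]=15  [3,4,6,7,8,9]=30  [4,5,6,7,8,9]=18
  size 7 → [0,2,5,6,7,8,9]=10  [0,3,4,5,6,8,9]=21  [0,4,5,6,7,8,9]=28  [1,2,3,4,7,8,9]=21  [1,2,4,6,7,8,9]=28  [1,2,5,6,7,8,9]=10  [2,3,4,6,7,8,9]=63  [2,4,5,6,7,8,9]=42  [3,4,5,6,7,8,9]=63
  size 8 → [0,1,2,5,6,7,8,9]=20  [0,2,4,5,6,7,8,9]=80  [0,3,4,5,6,7,8,9]=112  [1,2,3,4,6,7,8,9]=112  [1,2,4,5,6,7,8,9]=80  [2,3,4,5,6,7,8,9]=168
  first=0(i) contributes 360
  first=1(c) contributes 360
  first=3(e) contributes 180
|[w]| = 900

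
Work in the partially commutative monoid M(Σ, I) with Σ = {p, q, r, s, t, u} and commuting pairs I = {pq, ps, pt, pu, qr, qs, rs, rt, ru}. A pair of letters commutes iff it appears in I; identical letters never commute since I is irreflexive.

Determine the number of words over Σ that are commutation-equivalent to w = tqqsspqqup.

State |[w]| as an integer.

675

#0=t has no predecessor
#1=q depends on [0:t]
#2=q depends on [1:q]
#3=s depends on [0:t]
#4=s depends on [3:s]
#5=p has no predecessor
#6=q depends on [2:q]
#7=q depends on [6:q]
#8=u depends on [4:s, 7:q]
#9=p depends on [5:p]
sources: [0:t, 5:p]
N(rest) = Σ N(rest − s) over sources s of rest; N(one piece) = 1:
  size 1 → [8]=1  [9]=1
  size 2 → [4,8]=1  [5,9]=1  [7,8]=1  [8,9]=2
  size 3 → [3,4,8]=1  [4,7,8]=2  [4,8,9]=3  [5,8,9]=3  [6,7,8]=1  [7,8,9]=3
  size 4 → [2,6,7,8]=1  [3,4,7,8]=3  [3,4,8,9]=4  [4,5,8,9]=6  [4,6,7,8]=3  [4,7,8,9]=8  [5,7,8,9]=6  [6,7,8,9]=4
  size 5 → [1,2,6,7,8]=1  [2,4,6,7,8]=4  [2,6,7,8,9]=5  [3,4,5,8,9]=10  [3,4,6,7,8]=6  [3,4,7,8,9]=15  [4,5,7,8,9]=20  [4,6,7,8,9]=15  [5,6,7,8,9]=10
  size 6 → [1,2,4,6,7,8]=5  [1,2,6,7,8,9]=6  [2,3,4,6,7,8]=10  [2,4,6,7,8,9]=24  [2,5,6,7,8,9]=15  [3,4,5,7,8,9]=45  [3,4,6,7,8,9]=36  [4,5,6,7,8,9]=45
  size 7 → [1,2,3,4,6,7,8]=15  [1,2,4,6,7,8,9]=35  [1,2,5,6,7,8,9]=21  [2,3,4,6,7,8,9]=70  [2,4,5,6,7,8,9]=84  [3,4,5,6,7,8,9]=126
  size 8 → [0,1,2,3,4,6,7,8]=15  [1,2,3,4,6,7,8,9]=120  [1,2,4,5,6,7,8,9]=140  [2,3,4,5,6,7,8,9]=280
  first=0(t) contributes 540
  first=5(p) contributes 135
|[w]| = 675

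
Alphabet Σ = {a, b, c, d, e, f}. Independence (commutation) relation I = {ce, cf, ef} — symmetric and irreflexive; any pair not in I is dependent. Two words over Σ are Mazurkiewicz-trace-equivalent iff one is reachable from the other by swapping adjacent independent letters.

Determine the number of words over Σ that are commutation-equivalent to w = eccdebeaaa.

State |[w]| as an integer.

3

#0=e has no predecessor
#1=c has no predecessor
#2=c depends on [1:c]
#3=d depends on [0:e, 2:c]
#4=e depends on [3:d]
#5=b depends on [4:e]
#6=e depends on [5:b]
#7=a depends on [6:e]
#8=a depends on [7:a]
#9=a depends on [8:a]
sources: [0:e, 1:c]
N(rest) = Σ N(rest − s) over sources s of rest; N(one piece) = 1:
  size 1 → [9]=1
  size 2 → [8,9]=1
  size 3 → [7,8,9]=1
  size 4 → [6,7,8,9]=1
  size 5 → [5,6,7,8,9]=1
  size 6 → [4,5,6,7,8,9]=1
  size 7 → [3,4,5,6,7,8,9]=1
  size 8 → [0,3,4,5,6,7,8,9]=1  [2,3,4,5,6,7,8,9]=1
  first=0(e) contributes 1
  first=1(c) contributes 2
|[w]| = 3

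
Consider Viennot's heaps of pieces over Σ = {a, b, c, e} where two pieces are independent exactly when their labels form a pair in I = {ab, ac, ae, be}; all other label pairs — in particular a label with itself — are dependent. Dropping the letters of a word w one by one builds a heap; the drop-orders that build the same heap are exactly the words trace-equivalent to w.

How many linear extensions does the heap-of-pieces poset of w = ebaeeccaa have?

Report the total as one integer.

#0=e has no predecessor
#1=b has no predecessor
#2=a has no predecessor
#3=e depends on [0:e]
#4=e depends on [3:e]
#5=c depends on [1:b, 4:e]
#6=c depends on [5:c]
#7=a depends on [2:a]
#8=a depends on [7:a]
sources: [0:e, 1:b, 2:a]
N(rest) = Σ N(rest − s) over sources s of rest; N(one piece) = 1:
  size 1 → [6]=1  [8]=1
  size 2 → [5,6]=1  [6,8]=2  [7,8]=1
  size 3 → [1,5,6]=1  [2,7,8]=1  [4,5,6]=1  [5,6,8]=3  [6,7,8]=3
  size 4 → [1,4,5,6]=2  [1,5,6,8]=4  [2,6,7,8]=4  [3,4,5,6]=1  [4,5,6,8]=4  [5,6,7,8]=6
  size 5 → [0,3,4,5,6]=1  [1,3,4,5,6]=3  [1,4,5,6,8]=10  [1,5,6,7,8]=10  [2,5,6,7,8]=10  [3,4,5,6,8]=5  [4,5,6,7,8]=10
  size 6 → [0,1,3,4,5,6]=4  [0,3,4,5,6,8]=6  [1,2,5,6,7,8]=20  [1,3,4,5,6,8]=18  [1,4,5,6,7,8]=30  [2,4,5,6,7,8]=20  [3,4,5,6,7,8]=15
  size 7 → [0,1,3,4,5,6,8]=28  [0,3,4,5,6,7,8]=21  [1,2,4,5,6,7,8]=70  [1,3,4,5,6,7,8]=63  [2,3,4,5,6,7,8]=35
  first=0(e) contributes 168
  first=1(b) contributes 56
  first=2(a) contributes 112
|[w]| = 336

336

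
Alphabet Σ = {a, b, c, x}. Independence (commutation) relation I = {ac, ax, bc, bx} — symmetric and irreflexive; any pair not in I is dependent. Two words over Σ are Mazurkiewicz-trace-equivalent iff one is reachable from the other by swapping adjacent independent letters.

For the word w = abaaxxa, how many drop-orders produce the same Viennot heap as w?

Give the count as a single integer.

21

0(a) covers ∅
1(b) covers 0:a
2(a) covers 1:b
3(a) covers 2:a
4(x) covers ∅
5(x) covers 4:x
6(a) covers 3:a
floor of heap: 0:a, 4:x
completions by unplaced set U, small U first (add the entries for U minus each lowest piece of U):
  |U|=1: {5}:1  {6}:1
  |U|=2: {3,6}:1  {4,5}:1  {5,6}:2
  |U|=3: {2,3,6}:1  {3,5,6}:3  {4,5,6}:3
  |U|=4: {1,2,3,6}:1  {2,3,5,6}:4  {3,4,5,6}:6
  |U|=5: {0,1,2,3,6}:1  {1,2,3,5,6}:5  {2,3,4,5,6}:10
  start at 0(a): 15
  start at 4(x): 6
sum over floor = 21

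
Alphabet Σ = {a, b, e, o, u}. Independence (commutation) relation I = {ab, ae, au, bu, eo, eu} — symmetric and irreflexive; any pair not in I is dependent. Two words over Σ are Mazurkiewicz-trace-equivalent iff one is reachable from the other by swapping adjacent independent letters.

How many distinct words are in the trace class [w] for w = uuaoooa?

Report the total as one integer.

0(u) covers ∅
1(u) covers 0:u
2(a) covers ∅
3(o) covers 1:u, 2:a
4(o) covers 3:o
5(o) covers 4:o
6(a) covers 5:o
floor of heap: 0:u, 2:a
completions by unplaced set U, small U first (add the entries for U minus each lowest piece of U):
  |U|=1: {6}:1
  |U|=2: {5,6}:1
  |U|=3: {4,5,6}:1
  |U|=4: {3,4,5,6}:1
  |U|=5: {1,3,4,5,6}:1  {2,3,4,5,6}:1
  start at 0(u): 2
  start at 2(a): 1
sum over floor = 3

3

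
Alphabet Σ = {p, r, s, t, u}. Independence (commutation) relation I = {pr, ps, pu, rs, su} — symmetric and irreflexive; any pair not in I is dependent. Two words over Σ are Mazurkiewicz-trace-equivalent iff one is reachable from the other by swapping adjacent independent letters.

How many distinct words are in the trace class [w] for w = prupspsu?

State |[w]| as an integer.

560

piece 0:p — minimal
piece 1:r — minimal
piece 2:u rests on {1:r}
piece 3:p rests on {0:p}
piece 4:s — minimal
piece 5:p rests on {3:p}
piece 6:s rests on {4:s}
piece 7:u rests on {2:u}
minimal pieces: {0:p, 1:r, 4:s}
ways to finish when only these pieces remain (= sum over removing one remaining piece with nothing left below it):
  1 left: {5}→1  {6}→1  {7}→1
  2 left: {2,7}→1  {3,5}→1  {4,6}→1  {5,6}→2  {5,7}→2  {6,7}→2
  3 left: {0,3,5}→1  {1,2,7}→1  {2,5,7}→3  {2,6,7}→3  {3,5,6}→3  {3,5,7}→3  {4,5,6}→3  {4,6,7}→3  {5,6,7}→6
  4 left: {0,3,5,6}→4  {0,3,5,7}→4  {1,2,5,7}→4  {1,2,6,7}→4  {2,3,5,7}→6  {2,4,6,7}→6  {2,5,6,7}→12  {3,4,5,6}→6  {3,5,6,7}→12  {4,5,6,7}→12
  5 left: {0,2,3,5,7}→10  {0,3,4,5,6}→10  {0,3,5,6,7}→20  {1,2,3,5,7}→10  {1,2,4,6,7}→10  {1,2,5,6,7}→20  {2,3,5,6,7}→30  {2,4,5,6,7}→30  {3,4,5,6,7}→30
  6 left: {0,1,2,3,5,7}→20  {0,2,3,5,6,7}→60  {0,3,4,5,6,7}→60  {1,2,3,5,6,7}→60  {1,2,4,5,6,7}→60  {2,3,4,5,6,7}→90
  placing 0:p first → 210 extensions
  placing 1:r first → 210 extensions
  placing 4:s first → 140 extensions
total linear extensions = 560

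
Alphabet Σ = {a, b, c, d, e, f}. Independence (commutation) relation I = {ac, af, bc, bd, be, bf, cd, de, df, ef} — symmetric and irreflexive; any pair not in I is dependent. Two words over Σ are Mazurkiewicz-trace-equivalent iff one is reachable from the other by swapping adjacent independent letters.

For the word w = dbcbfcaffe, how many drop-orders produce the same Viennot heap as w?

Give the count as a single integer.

693

drop 0:d onto floor
drop 1:b onto floor
drop 2:c onto floor
drop 3:b onto {1:b}
drop 4:f onto {2:c}
drop 5:c onto {4:f}
drop 6:a onto {0:d, 3:b}
drop 7:f onto {5:c}
drop 8:f onto {7:f}
drop 9:e onto {5:c, 6:a}
ground layer = {0:d, 1:b, 2:c}
drop-orders for the pieces not yet dropped (sum over which currently-grounded one goes next):
  1 to go: {8} 1  {9} 1
  2 to go: {6,9} 1  {7,8} 1  {8,9} 2
  3 to go: {0,6,9} 1  {3,6,9} 1  {6,8,9} 3  {7,8,9} 3
  4 to go: {0,3,6,9} 2  {0,6,8,9} 4  {1,3,6,9} 1  {3,6,8,9} 4  {5,7,8,9} 3  {6,7,8,9} 6
  5 to go: {0,1,3,6,9} 3  {0,3,6,8,9} 10  {0,6,7,8,9} 10  {1,3,6,8,9} 5  {3,6,7,8,9} 10  {4,5,7,8,9} 3  {5,6,7,8,9} 9
  6 to go: {0,1,3,6,8,9} 18  {0,3,6,7,8,9} 30  {0,5,6,7,8,9} 19  {1,3,6,7,8,9} 15  {2,4,5,7,8,9} 3  {3,5,6,7,8,9} 19  {4,5,6,7,8,9} 12
  7 to go: {0,1,3,6,7,8,9} 63  {0,3,5,6,7,8,9} 68  {0,4,5,6,7,8,9} 31  {1,3,5,6,7,8,9} 34  {2,4,5,6,7,8,9} 15  {3,4,5,6,7,8,9} 31
  8 to go: {0,1,3,5,6,7,8,9} 165  {0,2,4,5,6,7,8,9} 46  {0,3,4,5,6,7,8,9} 130  {1,3,4,5,6,7,8,9} 65  {2,3,4,5,6,7,8,9} 46
  if 0:d drops first: 111 orders
  if 1:b drops first: 222 orders
  if 2:c drops first: 360 orders
heap linearizations: 693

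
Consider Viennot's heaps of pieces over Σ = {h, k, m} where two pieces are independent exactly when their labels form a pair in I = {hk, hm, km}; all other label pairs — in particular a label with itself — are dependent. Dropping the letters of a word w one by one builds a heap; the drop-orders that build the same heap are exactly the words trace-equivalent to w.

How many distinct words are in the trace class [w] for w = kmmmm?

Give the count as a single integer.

5

drop 0:k onto floor
drop 1:m onto floor
drop 2:m onto {1:m}
drop 3:m onto {2:m}
drop 4:m onto {3:m}
ground layer = {0:k, 1:m}
drop-orders for the pieces not yet dropped (sum over which currently-grounded one goes next):
  1 to go: {0} 1  {4} 1
  2 to go: {0,4} 2  {3,4} 1
  3 to go: {0,3,4} 3  {2,3,4} 1
  if 0:k drops first: 1 orders
  if 1:m drops first: 4 orders
heap linearizations: 5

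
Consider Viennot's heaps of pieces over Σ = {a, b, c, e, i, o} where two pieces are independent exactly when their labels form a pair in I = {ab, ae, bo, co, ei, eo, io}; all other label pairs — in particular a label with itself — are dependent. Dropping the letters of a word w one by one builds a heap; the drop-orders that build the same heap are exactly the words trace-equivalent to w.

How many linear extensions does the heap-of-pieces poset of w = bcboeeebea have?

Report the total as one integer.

#0=b has no predecessor
#1=c depends on [0:b]
#2=b depends on [1:c]
#3=o has no predecessor
#4=e depends on [2:b]
#5=e depends on [4:e]
#6=e depends on [5:e]
#7=b depends on [6:e]
#8=e depends on [7:b]
#9=a depends on [1:c, 3:o]
sources: [0:b, 3:o]
N(rest) = Σ N(rest − s) over sources s of rest; N(one piece) = 1:
  size 1 → [8]=1  [9]=1
  size 2 → [3,9]=1  [7,8]=1  [8,9]=2
  size 3 → [3,8,9]=3  [6,7,8]=1  [7,8,9]=3
  size 4 → [3,7,8,9]=6  [5,6,7,8]=1  [6,7,8,9]=4
  size 5 → [3,6,7,8,9]=10  [4,5,6,7,8]=1  [5,6,7,8,9]=5
  size 6 → [2,4,5,6,7,8]=1  [3,5,6,7,8,9]=15  [4,5,6,7,8,9]=6
  size 7 → [2,4,5,6,7,8,9]=7  [3,4,5,6,7,8,9]=21
  size 8 → [1,2,4,5,6,7,8,9]=7  [2,3,4,5,6,7,8,9]=28
  first=0(b) contributes 35
  first=3(o) contributes 7
|[w]| = 42

42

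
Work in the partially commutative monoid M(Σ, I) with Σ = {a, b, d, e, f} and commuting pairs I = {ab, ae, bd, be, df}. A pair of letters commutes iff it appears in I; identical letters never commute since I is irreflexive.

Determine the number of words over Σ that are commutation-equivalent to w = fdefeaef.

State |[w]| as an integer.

6

piece 0:f — minimal
piece 1:d — minimal
piece 2:e rests on {0:f, 1:d}
piece 3:f rests on {2:e}
piece 4:e rests on {3:f}
piece 5:a rests on {3:f}
piece 6:e rests on {4:e}
piece 7:f rests on {5:a, 6:e}
minimal pieces: {0:f, 1:d}
ways to finish when only these pieces remain (= sum over removing one remaining piece with nothing left below it):
  1 left: {7}→1
  2 left: {5,7}→1  {6,7}→1
  3 left: {4,6,7}→1  {5,6,7}→2
  4 left: {4,5,6,7}→3
  5 left: {3,4,5,6,7}→3
  6 left: {2,3,4,5,6,7}→3
  placing 0:f first → 3 extensions
  placing 1:d first → 3 extensions
total linear extensions = 6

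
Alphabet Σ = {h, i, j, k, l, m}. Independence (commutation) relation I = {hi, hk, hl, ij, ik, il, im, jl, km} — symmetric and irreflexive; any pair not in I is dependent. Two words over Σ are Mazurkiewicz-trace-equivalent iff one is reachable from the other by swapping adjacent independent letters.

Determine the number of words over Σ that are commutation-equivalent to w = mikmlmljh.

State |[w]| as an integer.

#0=m has no predecessor
#1=i has no predecessor
#2=k has no predecessor
#3=m depends on [0:m]
#4=l depends on [2:k, 3:m]
#5=m depends on [4:l]
#6=l depends on [5:m]
#7=j depends on [5:m]
#8=h depends on [7:j]
sources: [0:m, 1:i, 2:k]
N(rest) = Σ N(rest − s) over sources s of rest; N(one piece) = 1:
  size 1 → [1]=1  [6]=1  [8]=1
  size 2 → [1,6]=2  [1,8]=2  [6,8]=2  [7,8]=1
  size 3 → [1,6,8]=6  [1,7,8]=3  [6,7,8]=3
  size 4 → [1,6,7,8]=12  [5,6,7,8]=3
  size 5 → [1,5,6,7,8]=15  [4,5,6,7,8]=3
  size 6 → [1,4,5,6,7,8]=18  [2,4,5,6,7,8]=3  [3,4,5,6,7,8]=3
  size 7 → [0,3,4,5,6,7,8]=3  [1,2,4,5,6,7,8]=21  [1,3,4,5,6,7,8]=21  [2,3,4,5,6,7,8]=6
  first=0(m) contributes 48
  first=1(i) contributes 9
  first=2(k) contributes 24
|[w]| = 81

81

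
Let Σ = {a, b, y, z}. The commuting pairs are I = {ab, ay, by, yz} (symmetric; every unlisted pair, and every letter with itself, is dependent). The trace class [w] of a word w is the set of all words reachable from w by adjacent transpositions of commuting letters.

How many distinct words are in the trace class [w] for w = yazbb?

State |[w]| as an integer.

drop 0:y onto floor
drop 1:a onto floor
drop 2:z onto {1:a}
drop 3:b onto {2:z}
drop 4:b onto {3:b}
ground layer = {0:y, 1:a}
drop-orders for the pieces not yet dropped (sum over which currently-grounded one goes next):
  1 to go: {0} 1  {4} 1
  2 to go: {0,4} 2  {3,4} 1
  3 to go: {0,3,4} 3  {2,3,4} 1
  if 0:y drops first: 1 orders
  if 1:a drops first: 4 orders
heap linearizations: 5

5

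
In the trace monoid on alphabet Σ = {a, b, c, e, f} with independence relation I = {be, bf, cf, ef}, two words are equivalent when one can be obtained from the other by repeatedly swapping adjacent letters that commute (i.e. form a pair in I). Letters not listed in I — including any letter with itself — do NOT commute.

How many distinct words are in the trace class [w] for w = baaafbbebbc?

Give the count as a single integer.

35

0(b) covers ∅
1(a) covers 0:b
2(a) covers 1:a
3(a) covers 2:a
4(f) covers 3:a
5(b) covers 3:a
6(b) covers 5:b
7(e) covers 3:a
8(b) covers 6:b
9(b) covers 8:b
10(c) covers 7:e, 9:b
floor of heap: 0:b
completions by unplaced set U, small U first (add the entries for U minus each lowest piece of U):
  |U|=1: {4}:1  {10}:1
  |U|=2: {4,10}:2  {7,10}:1  {9,10}:1
  |U|=3: {4,7,10}:3  {4,9,10}:3  {7,9,10}:2  {8,9,10}:1
  |U|=4: {4,7,9,10}:8  {4,8,9,10}:4  {6,8,9,10}:1  {7,8,9,10}:3
  |U|=5: {4,6,8,9,10}:5  {4,7,8,9,10}:15  {5,6,8,9,10}:1  {6,7,8,9,10}:4
  |U|=6: {4,5,6,8,9,10}:6  {4,6,7,8,9,10}:24  {5,6,7,8,9,10}:5
  |U|=7: {4,5,6,7,8,9,10}:35
  |U|=8: {3,4,5,6,7,8,9,10}:35
  |U|=9: {2,3,4,5,6,7,8,9,10}:35
  start at 0(b): 35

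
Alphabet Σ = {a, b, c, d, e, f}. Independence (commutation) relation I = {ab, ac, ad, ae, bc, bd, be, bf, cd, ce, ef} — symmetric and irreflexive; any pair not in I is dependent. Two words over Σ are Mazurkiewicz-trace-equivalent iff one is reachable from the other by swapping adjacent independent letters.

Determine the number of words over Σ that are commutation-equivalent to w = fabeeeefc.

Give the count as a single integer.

#0=f has no predecessor
#1=a depends on [0:f]
#2=b has no predecessor
#3=e has no predecessor
#4=e depends on [3:e]
#5=e depends on [4:e]
#6=e depends on [5:e]
#7=f depends on [1:a]
#8=c depends on [7:f]
sources: [0:f, 2:b, 3:e]
N(rest) = Σ N(rest − s) over sources s of rest; N(one piece) = 1:
  size 1 → [2]=1  [6]=1  [8]=1
  size 2 → [2,6]=2  [2,8]=2  [5,6]=1  [6,8]=2  [7,8]=1
  size 3 → [1,7,8]=1  [2,5,6]=3  [2,6,8]=6  [2,7,8]=3  [4,5,6]=1  [5,6,8]=3  [6,7,8]=3
  size 4 → [0,1,7,8]=1  [1,2,7,8]=4  [1,6,7,8]=4  [2,4,5,6]=4  [2,5,6,8]=12  [2,6,7,8]=12  [3,4,5,6]=1  [4,5,6,8]=4  [5,6,7,8]=6
  size 5 → [0,1,2,7,8]=5  [0,1,6,7,8]=5  [1,2,6,7,8]=20  [1,5,6,7,8]=10  [2,3,4,5,6]=5  [2,4,5,6,8]=20  [2,5,6,7,8]=30  [3,4,5,6,8]=5  [4,5,6,7,8]=10
  size 6 → [0,1,2,6,7,8]=30  [0,1,5,6,7,8]=15  [1,2,5,6,7,8]=60  [1,4,5,6,7,8]=20  [2,3,4,5,6,8]=30  [2,4,5,6,7,8]=60  [3,4,5,6,7,8]=15
  size 7 → [0,1,2,5,6,7,8]=105  [0,1,4,5,6,7,8]=35  [1,2,4,5,6,7,8]=140  [1,3,4,5,6,7,8]=35  [2,3,4,5,6,7,8]=105
  first=0(f) contributes 280
  first=2(b) contributes 70
  first=3(e) contributes 280
|[w]| = 630

630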